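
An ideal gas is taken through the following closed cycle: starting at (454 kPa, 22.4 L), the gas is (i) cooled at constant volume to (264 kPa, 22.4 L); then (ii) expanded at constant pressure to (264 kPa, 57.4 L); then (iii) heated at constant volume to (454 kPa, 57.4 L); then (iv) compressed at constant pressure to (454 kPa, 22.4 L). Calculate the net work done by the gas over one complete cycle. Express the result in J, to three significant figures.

Constant-volume legs do no work.
W(ii) = (264)(57.4 − 22.4) = 9240 J; W(iv) = (454)(22.4 − 57.4) = -15890 J.
W_net = 9240 − 15890 = -6650 J (the counter-clockwise enclosed area).

W_net ≈ -6650 J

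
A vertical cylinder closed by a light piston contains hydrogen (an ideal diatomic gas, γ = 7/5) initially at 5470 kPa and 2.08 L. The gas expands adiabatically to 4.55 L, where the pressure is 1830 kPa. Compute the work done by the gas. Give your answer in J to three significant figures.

W ≈ 7630 J

Adiabatic: W = (P₁V₁ − P₂V₂)/(γ − 1) with γ = 7/5.
P₁V₁ = 11378 J, P₂V₂ = 8326 J.
W = (11378 − 8326) / 0.4 = 7628 J.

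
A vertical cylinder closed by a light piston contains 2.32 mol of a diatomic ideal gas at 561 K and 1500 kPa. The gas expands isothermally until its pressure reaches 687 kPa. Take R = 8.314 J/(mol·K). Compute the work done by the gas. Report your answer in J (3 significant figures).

Isothermal process: W = nRT ln(V₂/V₁) = nRT ln(P₁/P₂).
W = (2.32)(8.314)(561) × ln(1500/687)
  = 10821 × ln(2.183) = 10821 × 0.7809
W_by_gas = 8450 J.

W ≈ 8450 J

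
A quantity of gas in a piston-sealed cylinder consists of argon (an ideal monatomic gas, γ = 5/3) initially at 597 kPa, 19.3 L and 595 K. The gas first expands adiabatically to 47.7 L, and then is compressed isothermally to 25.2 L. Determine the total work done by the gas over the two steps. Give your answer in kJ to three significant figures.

W_total ≈ 3.81 kJ

Step 1 (adiabatic): W = (P₁V₁ − P₂V₂)/(γ−1) = (11522 − 6303)/0.667 = 7828 J.
After step 1: P = 132.1 kPa, V = 47.7 L, T = 325.5 K.
Step 2 (isothermal): W = P₁V₁ ln(V₂/V₁) = (6303) ln(25.2/47.7) = -4022 J.
W_total = 7828 − 4022 = 3806 J.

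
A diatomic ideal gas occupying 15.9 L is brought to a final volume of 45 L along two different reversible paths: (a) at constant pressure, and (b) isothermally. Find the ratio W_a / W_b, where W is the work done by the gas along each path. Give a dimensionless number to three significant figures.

Path (a) isobaric: W = P₁(V₂ − V₁) → W_a/(P₁V₁) = 1.83.
Path (b) isothermal: W = P₁V₁ ln(V₂/V₁) → W_b/(P₁V₁) = 1.04.
W_a / W_b = 1.83 / 1.04 = 1.759.

W_a / W_b ≈ 1.76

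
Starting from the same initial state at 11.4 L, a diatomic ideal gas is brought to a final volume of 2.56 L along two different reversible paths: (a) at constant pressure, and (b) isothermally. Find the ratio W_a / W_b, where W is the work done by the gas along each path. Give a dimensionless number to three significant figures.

W_a / W_b ≈ 0.519

Path (a) isobaric: W = P₁(V₂ − V₁) → W_a/(P₁V₁) = -0.7754.
Path (b) isothermal: W = P₁V₁ ln(V₂/V₁) → W_b/(P₁V₁) = -1.494.
W_a / W_b = -0.7754 / -1.494 = 0.5192.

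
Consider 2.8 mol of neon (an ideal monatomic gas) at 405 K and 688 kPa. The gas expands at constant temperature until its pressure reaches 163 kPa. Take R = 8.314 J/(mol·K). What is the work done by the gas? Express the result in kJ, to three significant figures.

Isothermal process: W = nRT ln(V₂/V₁) = nRT ln(P₁/P₂).
W = (2.8)(8.314)(405) × ln(688/163)
  = 9428 × ln(4.221) = 9428 × 1.44
W_by_gas = 13577 J.

W ≈ 13.6 kJ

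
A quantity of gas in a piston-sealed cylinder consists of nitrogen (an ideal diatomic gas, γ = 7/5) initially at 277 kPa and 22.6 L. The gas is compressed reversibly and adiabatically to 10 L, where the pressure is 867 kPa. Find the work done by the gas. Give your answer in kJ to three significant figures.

W ≈ -6.02 kJ

Adiabatic: W = (P₁V₁ − P₂V₂)/(γ − 1) with γ = 7/5.
P₁V₁ = 6260 J, P₂V₂ = 8670 J.
W = (6260 − 8670) / 0.4 = -6024 J.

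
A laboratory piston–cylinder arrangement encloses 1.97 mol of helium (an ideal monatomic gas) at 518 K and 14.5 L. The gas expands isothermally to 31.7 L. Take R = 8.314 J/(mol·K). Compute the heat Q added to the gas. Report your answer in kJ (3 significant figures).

Isothermal ⇒ ΔU = 0, so Q = W = nRT ln(V₂/V₁).
Q = (1.97)(8.314)(518) ln(31.7/14.5) = 8484 × 0.7822 = 6636 J.

Q ≈ 6.64 kJ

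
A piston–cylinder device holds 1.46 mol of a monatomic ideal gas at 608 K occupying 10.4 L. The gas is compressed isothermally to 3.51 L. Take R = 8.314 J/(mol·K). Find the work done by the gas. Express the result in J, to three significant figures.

Isothermal: W = nRT ln(V₂/V₁).
W = (1.46)(8.314)(608) × ln(3.51/10.4)
  = 7380 × -1.086
W_by_gas = -8016 J.

W ≈ -8020 J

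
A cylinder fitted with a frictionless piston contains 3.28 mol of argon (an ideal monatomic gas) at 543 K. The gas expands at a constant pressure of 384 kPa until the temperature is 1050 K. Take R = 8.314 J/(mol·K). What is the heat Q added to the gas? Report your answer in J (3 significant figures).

Q ≈ 34600 J

Isobaric: W = nRΔT = (3.28)(8.314)(507) = 13826 J.
ΔU = nCᵥΔT with Cᵥ = 3R/2: ΔU = (3.28)(12.47)(507) = 20739 J.
Q = ΔU + W = 20739 + 13826 = 34565 J.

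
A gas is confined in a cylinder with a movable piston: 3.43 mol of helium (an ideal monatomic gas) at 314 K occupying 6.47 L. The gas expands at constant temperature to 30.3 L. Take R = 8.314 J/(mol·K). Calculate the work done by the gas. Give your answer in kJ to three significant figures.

W ≈ 13.8 kJ

Isothermal: W = nRT ln(V₂/V₁).
W = (3.43)(8.314)(314) × ln(30.3/6.47)
  = 8954 × 1.544
W_by_gas = 13825 J.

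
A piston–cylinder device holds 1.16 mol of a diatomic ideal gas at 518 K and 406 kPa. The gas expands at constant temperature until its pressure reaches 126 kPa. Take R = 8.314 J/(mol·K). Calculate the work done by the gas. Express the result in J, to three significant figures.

W ≈ 5850 J

Isothermal process: W = nRT ln(V₂/V₁) = nRT ln(P₁/P₂).
W = (1.16)(8.314)(518) × ln(406/126)
  = 4996 × ln(3.222) = 4996 × 1.17
W_by_gas = 5845 J.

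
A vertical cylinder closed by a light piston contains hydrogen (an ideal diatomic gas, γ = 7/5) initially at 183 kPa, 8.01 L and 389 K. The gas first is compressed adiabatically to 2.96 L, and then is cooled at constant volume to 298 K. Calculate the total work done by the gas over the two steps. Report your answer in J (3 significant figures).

W_total ≈ -1790 J

Step 1 (adiabatic): W = (P₁V₁ − P₂V₂)/(γ−1) = (1466 − 2183)/0.4 = -1793 J.
Step 2 (isochoric): W = 0 (constant volume).
W_total = -1793 + 0 = -1793 J.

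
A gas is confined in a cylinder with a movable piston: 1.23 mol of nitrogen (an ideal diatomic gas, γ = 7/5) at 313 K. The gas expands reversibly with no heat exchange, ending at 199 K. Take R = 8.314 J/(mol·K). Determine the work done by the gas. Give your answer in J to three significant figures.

W ≈ 2910 J

Adiabatic ⇒ Q = 0, so W_by = −ΔU = nCᵥ(T₁ − T₂).
Cᵥ = 5R/2 = 20.79 J/(mol·K).
W = (1.23)(20.79)(313 − 199) = 2914 J.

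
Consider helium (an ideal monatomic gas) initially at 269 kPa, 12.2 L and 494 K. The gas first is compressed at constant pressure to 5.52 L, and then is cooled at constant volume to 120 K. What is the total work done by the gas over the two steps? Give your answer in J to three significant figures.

Step 1 (isobaric): W = PΔV = (269 kPa)(5.52 − 12.2 L) = -1797 J.
Step 2 (isochoric): W = 0 (constant volume).
W_total = -1797 + 0 = -1797 J.

W_total ≈ -1800 J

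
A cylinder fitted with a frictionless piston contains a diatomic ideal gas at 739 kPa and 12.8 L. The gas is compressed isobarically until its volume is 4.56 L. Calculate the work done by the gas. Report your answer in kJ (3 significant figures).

Isobaric: W = P ΔV.
W = (739 kPa)(4.56 − 12.8 L) = (739)(-8.24) = -6089 J.

W ≈ -6.09 kJ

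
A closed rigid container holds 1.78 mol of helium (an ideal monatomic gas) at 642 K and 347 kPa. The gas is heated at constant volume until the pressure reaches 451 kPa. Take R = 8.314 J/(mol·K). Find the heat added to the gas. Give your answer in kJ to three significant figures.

Q ≈ 4.27 kJ

Constant volume ⇒ W = 0, so Q = ΔU = nCᵥΔT with Cᵥ = 3R/2 = 12.47 J/(mol·K).
At constant V, T₂/T₁ = P₂/P₁ ⇒ ΔT = T₁(P₂/P₁ − 1) = 642·(451/347 − 1) = 192.4 K.
ΔU = (1.78)(12.47)(192.4) = 4271 J.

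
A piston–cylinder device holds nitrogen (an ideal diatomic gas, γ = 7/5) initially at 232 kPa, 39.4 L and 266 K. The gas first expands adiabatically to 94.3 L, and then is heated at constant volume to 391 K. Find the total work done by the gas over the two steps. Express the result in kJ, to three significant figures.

W_total ≈ 6.73 kJ

Step 1 (adiabatic): W = (P₁V₁ − P₂V₂)/(γ−1) = (9141 − 6447)/0.4 = 6734 J.
Step 2 (isochoric): W = 0 (constant volume).
W_total = 6734 + 0 = 6734 J.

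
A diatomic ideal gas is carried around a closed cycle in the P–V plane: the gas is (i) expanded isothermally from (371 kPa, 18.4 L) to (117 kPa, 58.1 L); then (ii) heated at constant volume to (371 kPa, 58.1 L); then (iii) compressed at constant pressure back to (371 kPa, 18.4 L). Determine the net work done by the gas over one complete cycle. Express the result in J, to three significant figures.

Leg (i): W = PᵢVᵢ ln(V_f/Vᵢ) = (6826) ln(58.1/18.4) = 7849 J.
Leg (ii): W = 0.
Leg (iii): W = PΔV = (371)(18.4 − 58.1) = -14729 J.
W_net = 7849 − 14729 = -6880 J.

W_net ≈ -6880 J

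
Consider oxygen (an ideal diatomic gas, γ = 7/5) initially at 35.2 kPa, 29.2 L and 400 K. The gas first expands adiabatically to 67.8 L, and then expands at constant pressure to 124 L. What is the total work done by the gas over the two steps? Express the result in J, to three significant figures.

Step 1 (adiabatic): W = (P₁V₁ − P₂V₂)/(γ−1) = (1028 − 733.8)/0.4 = 735.1 J.
After step 1: P = 10.82 kPa, V = 67.8 L, T = 285.6 K.
Step 2 (isobaric): W = PΔV = (10.82 kPa)(124 − 67.8 L) = 608.3 J.
W_total = 735.1 + 608.3 = 1343 J.

W_total ≈ 1340 J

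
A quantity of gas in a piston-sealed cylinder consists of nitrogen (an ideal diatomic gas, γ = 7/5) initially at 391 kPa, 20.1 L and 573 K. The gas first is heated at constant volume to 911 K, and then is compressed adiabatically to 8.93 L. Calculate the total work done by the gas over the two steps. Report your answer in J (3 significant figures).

Step 1 (isochoric): W = 0 (constant volume).
After step 1: P = 621.6 kPa (V unchanged).
Step 2 (adiabatic): W = (P₁V₁ − P₂V₂)/(γ−1) = (12495 − 17285)/0.4 = -11975 J.
W_total = 0 − 11975 = -11975 J.

W_total ≈ -12000 J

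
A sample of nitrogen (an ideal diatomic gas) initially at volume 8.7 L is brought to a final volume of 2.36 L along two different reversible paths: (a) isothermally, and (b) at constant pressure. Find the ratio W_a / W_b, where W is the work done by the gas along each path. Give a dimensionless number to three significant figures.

W_a / W_b ≈ 1.79

Path (a) isothermal: W = P₁V₁ ln(V₂/V₁) → W_a/(P₁V₁) = -1.305.
Path (b) isobaric: W = P₁(V₂ − V₁) → W_b/(P₁V₁) = -0.7287.
W_a / W_b = -1.305 / -0.7287 = 1.79.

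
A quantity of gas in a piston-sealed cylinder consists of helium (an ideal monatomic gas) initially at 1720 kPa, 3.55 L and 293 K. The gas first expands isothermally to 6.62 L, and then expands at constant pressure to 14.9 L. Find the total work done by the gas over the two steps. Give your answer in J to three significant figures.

Step 1 (isothermal): W = P₁V₁ ln(V₂/V₁) = (6106) ln(6.62/3.55) = 3805 J.
After step 1: P = 922.4 kPa, V = 6.62 L, T = 293 K.
Step 2 (isobaric): W = PΔV = (922.4 kPa)(14.9 − 6.62 L) = 7637 J.
W_total = 3805 + 7637 = 11442 J.

W_total ≈ 11400 J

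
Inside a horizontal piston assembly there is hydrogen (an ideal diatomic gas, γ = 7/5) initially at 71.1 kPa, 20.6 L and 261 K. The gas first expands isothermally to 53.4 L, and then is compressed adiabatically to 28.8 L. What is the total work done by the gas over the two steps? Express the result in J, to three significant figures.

W_total ≈ 369 J

Step 1 (isothermal): W = P₁V₁ ln(V₂/V₁) = (1465) ln(53.4/20.6) = 1395 J.
After step 1: P = 27.43 kPa, V = 53.4 L, T = 261 K.
Step 2 (adiabatic): W = (P₁V₁ − P₂V₂)/(γ−1) = (1465 − 1875)/0.4 = -1026 J.
W_total = 1395 − 1026 = 369.3 J.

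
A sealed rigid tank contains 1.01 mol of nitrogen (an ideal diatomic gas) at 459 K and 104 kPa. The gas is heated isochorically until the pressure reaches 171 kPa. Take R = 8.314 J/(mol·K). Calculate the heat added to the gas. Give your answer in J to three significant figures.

Constant volume ⇒ W = 0, so Q = ΔU = nCᵥΔT with Cᵥ = 5R/2 = 20.79 J/(mol·K).
At constant V, T₂/T₁ = P₂/P₁ ⇒ ΔT = T₁(P₂/P₁ − 1) = 459·(171/104 − 1) = 295.7 K.
ΔU = (1.01)(20.79)(295.7) = 6208 J.

Q ≈ 6210 J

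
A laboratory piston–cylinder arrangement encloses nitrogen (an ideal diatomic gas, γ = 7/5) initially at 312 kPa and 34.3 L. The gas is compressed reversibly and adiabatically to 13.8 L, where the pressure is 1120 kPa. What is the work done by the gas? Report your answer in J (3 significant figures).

W ≈ -11900 J

Adiabatic: W = (P₁V₁ − P₂V₂)/(γ − 1) with γ = 7/5.
P₁V₁ = 10702 J, P₂V₂ = 15456 J.
W = (10702 − 15456) / 0.4 = -11886 J.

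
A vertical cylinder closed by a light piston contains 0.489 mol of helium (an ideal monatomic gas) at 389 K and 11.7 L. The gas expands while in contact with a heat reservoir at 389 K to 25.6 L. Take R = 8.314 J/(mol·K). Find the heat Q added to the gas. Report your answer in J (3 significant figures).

Q ≈ 1240 J

Isothermal ⇒ ΔU = 0, so Q = W = nRT ln(V₂/V₁).
Q = (0.489)(8.314)(389) ln(25.6/11.7) = 1581 × 0.783 = 1238 J.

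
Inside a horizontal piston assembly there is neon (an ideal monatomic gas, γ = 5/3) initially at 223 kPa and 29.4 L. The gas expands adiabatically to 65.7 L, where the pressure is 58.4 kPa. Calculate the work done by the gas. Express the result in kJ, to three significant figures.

W ≈ 4.08 kJ

Adiabatic: W = (P₁V₁ − P₂V₂)/(γ − 1) with γ = 5/3.
P₁V₁ = 6556 J, P₂V₂ = 3837 J.
W = (6556 − 3837) / 0.6667 = 4079 J.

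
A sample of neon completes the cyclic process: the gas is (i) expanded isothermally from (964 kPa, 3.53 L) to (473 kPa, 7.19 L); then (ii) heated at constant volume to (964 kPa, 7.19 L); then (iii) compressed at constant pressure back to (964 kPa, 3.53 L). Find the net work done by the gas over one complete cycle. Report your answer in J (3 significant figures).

W_net ≈ -1110 J

Leg (i): W = PᵢVᵢ ln(V_f/Vᵢ) = (3403) ln(7.19/3.53) = 2421 J.
Leg (ii): W = 0.
Leg (iii): W = PΔV = (964)(3.53 − 7.19) = -3528 J.
W_net = 2421 − 3528 = -1107 J.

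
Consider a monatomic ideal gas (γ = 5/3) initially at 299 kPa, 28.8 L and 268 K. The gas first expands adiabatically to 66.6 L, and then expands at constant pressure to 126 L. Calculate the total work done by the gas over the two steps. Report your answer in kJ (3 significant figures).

W_total ≈ 9.92 kJ

Step 1 (adiabatic): W = (P₁V₁ − P₂V₂)/(γ−1) = (8611 − 4924)/0.667 = 5530 J.
After step 1: P = 73.94 kPa, V = 66.6 L, T = 153.3 K.
Step 2 (isobaric): W = PΔV = (73.94 kPa)(126 − 66.6 L) = 4392 J.
W_total = 5530 + 4392 = 9922 J.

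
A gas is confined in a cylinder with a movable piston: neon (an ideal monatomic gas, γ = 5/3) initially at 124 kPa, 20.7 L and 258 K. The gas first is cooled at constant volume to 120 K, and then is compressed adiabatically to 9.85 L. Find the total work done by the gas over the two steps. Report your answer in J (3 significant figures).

W_total ≈ -1150 J

Step 1 (isochoric): W = 0 (constant volume).
After step 1: P = 57.67 kPa (V unchanged).
Step 2 (adiabatic): W = (P₁V₁ − P₂V₂)/(γ−1) = (1194 − 1959)/0.667 = -1147 J.
W_total = 0 − 1147 = -1147 J.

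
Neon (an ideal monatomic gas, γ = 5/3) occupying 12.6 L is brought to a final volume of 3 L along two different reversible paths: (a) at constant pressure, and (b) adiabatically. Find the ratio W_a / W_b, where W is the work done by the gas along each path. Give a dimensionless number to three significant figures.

Path (a) isobaric: W = P₁(V₂ − V₁) → W_a/(P₁V₁) = -0.7619.
Path (b) adiabatic: W = P₁V₁(1 − (V₁/V₂)^(γ−1))/(γ−1) → W_b/(P₁V₁) = -2.405.
W_a / W_b = -0.7619 / -2.405 = 0.3168.

W_a / W_b ≈ 0.317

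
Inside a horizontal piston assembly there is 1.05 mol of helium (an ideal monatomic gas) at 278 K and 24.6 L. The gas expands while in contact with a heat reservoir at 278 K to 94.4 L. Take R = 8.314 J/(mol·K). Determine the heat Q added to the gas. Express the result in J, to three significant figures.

Q ≈ 3260 J

Isothermal ⇒ ΔU = 0, so Q = W = nRT ln(V₂/V₁).
Q = (1.05)(8.314)(278) ln(94.4/24.6) = 2427 × 1.345 = 3264 J.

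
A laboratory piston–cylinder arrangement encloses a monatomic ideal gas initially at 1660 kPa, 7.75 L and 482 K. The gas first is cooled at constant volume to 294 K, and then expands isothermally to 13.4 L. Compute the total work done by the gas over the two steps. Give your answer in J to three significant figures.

W_total ≈ 4300 J

Step 1 (isochoric): W = 0 (constant volume).
After step 1: P = 1013 kPa (V unchanged).
Step 2 (isothermal): W = P₁V₁ ln(V₂/V₁) = (7847) ln(13.4/7.75) = 4297 J.
W_total = 0 + 4297 = 4297 J.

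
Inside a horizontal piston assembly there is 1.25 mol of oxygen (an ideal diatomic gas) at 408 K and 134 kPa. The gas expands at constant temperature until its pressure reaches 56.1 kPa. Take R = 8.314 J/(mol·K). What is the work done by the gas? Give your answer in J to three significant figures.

W ≈ 3690 J

Isothermal process: W = nRT ln(V₂/V₁) = nRT ln(P₁/P₂).
W = (1.25)(8.314)(408) × ln(134/56.1)
  = 4240 × ln(2.389) = 4240 × 0.8707
W_by_gas = 3692 J.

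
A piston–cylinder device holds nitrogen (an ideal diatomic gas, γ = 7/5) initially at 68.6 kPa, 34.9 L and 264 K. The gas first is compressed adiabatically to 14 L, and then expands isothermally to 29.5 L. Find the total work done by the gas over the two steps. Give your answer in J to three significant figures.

Step 1 (adiabatic): W = (P₁V₁ − P₂V₂)/(γ−1) = (2394 − 3450)/0.4 = -2640 J.
After step 1: P = 246.4 kPa, V = 14 L, T = 380.4 K.
Step 2 (isothermal): W = P₁V₁ ln(V₂/V₁) = (3450) ln(29.5/14) = 2571 J.
W_total = -2640 + 2571 = -68.38 J.

W_total ≈ -68.4 J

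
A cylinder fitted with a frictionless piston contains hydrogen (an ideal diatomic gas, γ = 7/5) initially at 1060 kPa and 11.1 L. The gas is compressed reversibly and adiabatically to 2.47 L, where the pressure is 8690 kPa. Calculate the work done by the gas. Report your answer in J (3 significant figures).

Adiabatic: W = (P₁V₁ − P₂V₂)/(γ − 1) with γ = 7/5.
P₁V₁ = 11766 J, P₂V₂ = 21464 J.
W = (11766 − 21464) / 0.4 = -24246 J.

W ≈ -24200 J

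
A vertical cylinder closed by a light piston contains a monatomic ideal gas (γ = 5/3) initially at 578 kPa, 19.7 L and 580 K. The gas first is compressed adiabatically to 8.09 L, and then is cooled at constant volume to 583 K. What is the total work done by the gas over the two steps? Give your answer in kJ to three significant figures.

W_total ≈ -13.8 kJ

Step 1 (adiabatic): W = (P₁V₁ − P₂V₂)/(γ−1) = (11387 − 20610)/0.667 = -13835 J.
Step 2 (isochoric): W = 0 (constant volume).
W_total = -13835 + 0 = -13835 J.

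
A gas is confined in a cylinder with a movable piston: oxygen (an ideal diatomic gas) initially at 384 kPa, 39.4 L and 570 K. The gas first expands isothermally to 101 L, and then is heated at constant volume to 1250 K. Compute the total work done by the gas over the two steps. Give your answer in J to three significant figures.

W_total ≈ 14200 J

Step 1 (isothermal): W = P₁V₁ ln(V₂/V₁) = (15130) ln(101/39.4) = 14242 J.
Step 2 (isochoric): W = 0 (constant volume).
W_total = 14242 + 0 = 14242 J.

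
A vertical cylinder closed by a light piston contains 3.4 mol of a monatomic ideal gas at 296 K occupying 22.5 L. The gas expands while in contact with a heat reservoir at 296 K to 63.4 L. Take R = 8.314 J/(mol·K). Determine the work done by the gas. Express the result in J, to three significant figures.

Isothermal: W = nRT ln(V₂/V₁).
W = (3.4)(8.314)(296) × ln(63.4/22.5)
  = 8367 × 1.036
W_by_gas = 8668 J.

W ≈ 8670 J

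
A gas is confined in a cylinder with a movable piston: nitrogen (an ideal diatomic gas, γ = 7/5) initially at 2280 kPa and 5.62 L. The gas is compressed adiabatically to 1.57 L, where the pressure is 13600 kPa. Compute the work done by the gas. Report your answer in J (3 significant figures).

W ≈ -21300 J

Adiabatic: W = (P₁V₁ − P₂V₂)/(γ − 1) with γ = 7/5.
P₁V₁ = 12814 J, P₂V₂ = 21352 J.
W = (12814 − 21352) / 0.4 = -21346 J.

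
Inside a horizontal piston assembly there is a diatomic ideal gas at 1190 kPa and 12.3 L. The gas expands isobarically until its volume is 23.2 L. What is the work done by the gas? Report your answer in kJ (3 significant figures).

Isobaric: W = P ΔV.
W = (1190 kPa)(23.2 − 12.3 L) = (1190)(10.9) = 12971 J.

W ≈ 13.0 kJ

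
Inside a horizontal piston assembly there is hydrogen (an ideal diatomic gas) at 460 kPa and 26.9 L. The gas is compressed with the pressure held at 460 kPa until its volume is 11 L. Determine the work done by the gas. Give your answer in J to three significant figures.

Isobaric: W = P ΔV.
W = (460 kPa)(11 − 26.9 L) = (460)(-15.9) = -7314 J.

W ≈ -7310 J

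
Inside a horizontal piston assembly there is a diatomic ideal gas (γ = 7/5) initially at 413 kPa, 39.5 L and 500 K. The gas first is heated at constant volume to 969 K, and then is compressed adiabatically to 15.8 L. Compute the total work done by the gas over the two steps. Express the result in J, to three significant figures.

Step 1 (isochoric): W = 0 (constant volume).
After step 1: P = 800.4 kPa (V unchanged).
Step 2 (adiabatic): W = (P₁V₁ − P₂V₂)/(γ−1) = (31616 − 45612)/0.4 = -34991 J.
W_total = 0 − 34991 = -34991 J.

W_total ≈ -35000 J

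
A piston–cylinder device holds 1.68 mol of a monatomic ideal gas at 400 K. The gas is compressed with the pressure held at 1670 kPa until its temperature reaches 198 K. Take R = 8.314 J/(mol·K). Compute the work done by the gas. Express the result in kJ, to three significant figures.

Isobaric: W = P ΔV = nR ΔT.
W = (1.68)(8.314)(198 − 400) = -2821 J.

W ≈ -2.82 kJ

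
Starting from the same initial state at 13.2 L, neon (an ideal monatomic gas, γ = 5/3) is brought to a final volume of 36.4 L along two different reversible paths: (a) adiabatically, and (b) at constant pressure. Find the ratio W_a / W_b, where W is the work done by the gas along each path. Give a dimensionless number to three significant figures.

Path (a) adiabatic: W = P₁V₁(1 − (V₁/V₂)^(γ−1))/(γ−1) → W_a/(P₁V₁) = 0.7372.
Path (b) isobaric: W = P₁(V₂ − V₁) → W_b/(P₁V₁) = 1.758.
W_a / W_b = 0.7372 / 1.758 = 0.4194.

W_a / W_b ≈ 0.419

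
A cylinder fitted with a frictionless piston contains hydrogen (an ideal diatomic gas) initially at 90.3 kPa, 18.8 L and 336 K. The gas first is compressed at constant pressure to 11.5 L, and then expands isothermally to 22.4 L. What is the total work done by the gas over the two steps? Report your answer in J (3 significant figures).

W_total ≈ 33.2 J

Step 1 (isobaric): W = PΔV = (90.3 kPa)(11.5 − 18.8 L) = -659.2 J.
After step 1: P = 90.3 kPa, V = 11.5 L, T = 205.5 K.
Step 2 (isothermal): W = P₁V₁ ln(V₂/V₁) = (1038) ln(22.4/11.5) = 692.3 J.
W_total = -659.2 + 692.3 = 33.16 J.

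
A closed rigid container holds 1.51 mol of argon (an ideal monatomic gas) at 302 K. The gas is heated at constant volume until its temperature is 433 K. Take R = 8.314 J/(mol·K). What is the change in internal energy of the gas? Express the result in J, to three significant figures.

ΔU ≈ 2470 J

Constant volume ⇒ W = 0, so Q = ΔU = nCᵥΔT with Cᵥ = 3R/2 = 12.47 J/(mol·K).
ΔU = (1.51)(12.47)(433 − 302) = 2467 J.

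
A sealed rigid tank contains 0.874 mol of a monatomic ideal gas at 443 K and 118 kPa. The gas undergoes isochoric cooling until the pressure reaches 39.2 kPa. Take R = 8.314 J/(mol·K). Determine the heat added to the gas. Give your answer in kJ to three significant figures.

Q ≈ -3.22 kJ

Constant volume ⇒ W = 0, so Q = ΔU = nCᵥΔT with Cᵥ = 3R/2 = 12.47 J/(mol·K).
At constant V, T₂/T₁ = P₂/P₁ ⇒ ΔT = T₁(P₂/P₁ − 1) = 443·(39.2/118 − 1) = -295.8 K.
ΔU = (0.874)(12.47)(-295.8) = -3224 J.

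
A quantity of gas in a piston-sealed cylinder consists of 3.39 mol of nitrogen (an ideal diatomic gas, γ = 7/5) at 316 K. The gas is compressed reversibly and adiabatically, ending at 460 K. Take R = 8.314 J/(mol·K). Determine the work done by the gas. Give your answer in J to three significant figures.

Adiabatic ⇒ Q = 0, so W_by = −ΔU = nCᵥ(T₁ − T₂).
Cᵥ = 5R/2 = 20.79 J/(mol·K).
W = (3.39)(20.79)(316 − 460) = -10146 J.

W ≈ -10100 J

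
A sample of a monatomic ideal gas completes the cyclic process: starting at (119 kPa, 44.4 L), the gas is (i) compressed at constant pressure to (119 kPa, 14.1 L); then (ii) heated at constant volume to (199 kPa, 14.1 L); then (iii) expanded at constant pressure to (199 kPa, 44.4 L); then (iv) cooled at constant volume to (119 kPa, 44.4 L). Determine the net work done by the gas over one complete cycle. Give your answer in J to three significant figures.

W_net ≈ 2420 J

Constant-volume legs do no work.
W(i) = (119)(14.1 − 44.4) = -3606 J; W(iii) = (199)(44.4 − 14.1) = 6030 J.
W_net = -3606 + 6030 = 2424 J (the clockwise enclosed area).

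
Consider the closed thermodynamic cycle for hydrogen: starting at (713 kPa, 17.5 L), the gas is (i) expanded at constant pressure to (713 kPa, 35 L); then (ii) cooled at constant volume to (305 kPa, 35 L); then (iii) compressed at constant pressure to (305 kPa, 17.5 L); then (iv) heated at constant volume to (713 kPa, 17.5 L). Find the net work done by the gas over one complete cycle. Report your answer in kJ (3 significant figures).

W_net ≈ 7.14 kJ

Constant-volume legs do no work.
W(i) = (713)(35 − 17.5) = 12478 J; W(iii) = (305)(17.5 − 35) = -5338 J.
W_net = 12478 − 5338 = 7140 J (the clockwise enclosed area).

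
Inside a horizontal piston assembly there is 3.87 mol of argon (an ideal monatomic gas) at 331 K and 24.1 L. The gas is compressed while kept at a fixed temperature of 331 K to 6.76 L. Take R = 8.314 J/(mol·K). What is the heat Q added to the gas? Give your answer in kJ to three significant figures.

Isothermal ⇒ ΔU = 0, so Q = W = nRT ln(V₂/V₁).
Q = (3.87)(8.314)(331) ln(6.76/24.1) = 10650 × -1.271 = -13538 J.

Q ≈ -13.5 kJ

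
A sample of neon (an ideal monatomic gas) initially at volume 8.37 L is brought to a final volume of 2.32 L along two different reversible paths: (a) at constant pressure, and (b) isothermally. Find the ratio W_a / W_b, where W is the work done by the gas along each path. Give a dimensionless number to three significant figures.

Path (a) isobaric: W = P₁(V₂ − V₁) → W_a/(P₁V₁) = -0.7228.
Path (b) isothermal: W = P₁V₁ ln(V₂/V₁) → W_b/(P₁V₁) = -1.283.
W_a / W_b = -0.7228 / -1.283 = 0.5633.

W_a / W_b ≈ 0.563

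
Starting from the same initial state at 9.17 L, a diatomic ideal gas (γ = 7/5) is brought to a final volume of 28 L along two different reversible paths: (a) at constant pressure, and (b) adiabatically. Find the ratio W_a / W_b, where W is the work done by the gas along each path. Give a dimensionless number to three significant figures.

Path (a) isobaric: W = P₁(V₂ − V₁) → W_a/(P₁V₁) = 2.053.
Path (b) adiabatic: W = P₁V₁(1 − (V₁/V₂)^(γ−1))/(γ−1) → W_b/(P₁V₁) = 0.9004.
W_a / W_b = 2.053 / 0.9004 = 2.281.

W_a / W_b ≈ 2.28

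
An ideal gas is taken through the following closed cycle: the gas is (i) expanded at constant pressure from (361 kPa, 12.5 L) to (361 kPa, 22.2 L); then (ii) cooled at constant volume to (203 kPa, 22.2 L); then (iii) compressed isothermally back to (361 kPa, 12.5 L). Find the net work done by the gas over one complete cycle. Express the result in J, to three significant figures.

W_net ≈ 913 J

Leg (i): W = PΔV = (361)(22.2 − 12.5) = 3502 J.
Leg (ii): W = 0.
Leg (iii): W = PᵢVᵢ ln(V_f/Vᵢ) = (4507) ln(12.5/22.2) = -2588 J.
W_net = 3502 − 2588 = 913.3 J.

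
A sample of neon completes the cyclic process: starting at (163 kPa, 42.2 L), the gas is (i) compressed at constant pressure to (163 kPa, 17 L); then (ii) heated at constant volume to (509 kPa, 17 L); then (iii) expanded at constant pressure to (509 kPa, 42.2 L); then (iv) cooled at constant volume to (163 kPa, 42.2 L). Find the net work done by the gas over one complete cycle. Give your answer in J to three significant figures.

Constant-volume legs do no work.
W(i) = (163)(17 − 42.2) = -4108 J; W(iii) = (509)(42.2 − 17) = 12827 J.
W_net = -4108 + 12827 = 8719 J (the clockwise enclosed area).

W_net ≈ 8720 J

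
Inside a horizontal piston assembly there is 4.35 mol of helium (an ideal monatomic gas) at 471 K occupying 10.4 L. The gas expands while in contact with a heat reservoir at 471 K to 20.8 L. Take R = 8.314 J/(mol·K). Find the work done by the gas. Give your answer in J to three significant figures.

W ≈ 11800 J

Isothermal: W = nRT ln(V₂/V₁).
W = (4.35)(8.314)(471) × ln(20.8/10.4)
  = 17034 × 0.6931
W_by_gas = 11807 J.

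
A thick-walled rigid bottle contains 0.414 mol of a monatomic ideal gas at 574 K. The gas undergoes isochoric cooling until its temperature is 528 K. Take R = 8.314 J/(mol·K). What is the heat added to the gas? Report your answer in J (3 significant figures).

Q ≈ -237 J

Constant volume ⇒ W = 0, so Q = ΔU = nCᵥΔT with Cᵥ = 3R/2 = 12.47 J/(mol·K).
ΔU = (0.414)(12.47)(528 − 574) = -237.5 J.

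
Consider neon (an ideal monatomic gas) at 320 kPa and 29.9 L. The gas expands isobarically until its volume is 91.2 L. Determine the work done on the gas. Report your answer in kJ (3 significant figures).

Isobaric: W = P ΔV.
W = (320 kPa)(91.2 − 29.9 L) = (320)(61.3) = 19616 J.
Work on gas = −W_by = -19616 J.

W ≈ -19.6 kJ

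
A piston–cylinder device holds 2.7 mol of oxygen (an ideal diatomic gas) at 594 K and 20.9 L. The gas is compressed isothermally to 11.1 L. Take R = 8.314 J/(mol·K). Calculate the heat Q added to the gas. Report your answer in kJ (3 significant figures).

Isothermal ⇒ ΔU = 0, so Q = W = nRT ln(V₂/V₁).
Q = (2.7)(8.314)(594) ln(11.1/20.9) = 13334 × -0.6328 = -8438 J.

Q ≈ -8.44 kJ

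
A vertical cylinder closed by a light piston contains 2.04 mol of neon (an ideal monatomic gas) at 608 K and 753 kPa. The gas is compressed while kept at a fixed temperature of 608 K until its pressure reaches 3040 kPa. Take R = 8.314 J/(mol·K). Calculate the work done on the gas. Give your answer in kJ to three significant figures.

Isothermal process: W = nRT ln(V₂/V₁) = nRT ln(P₁/P₂).
W = (2.04)(8.314)(608) × ln(753/3040)
  = 10312 × ln(0.2477) = 10312 × -1.396
W_by_gas = -14391 J; work on gas = −W_by = 14391 J.

W ≈ 14.4 kJ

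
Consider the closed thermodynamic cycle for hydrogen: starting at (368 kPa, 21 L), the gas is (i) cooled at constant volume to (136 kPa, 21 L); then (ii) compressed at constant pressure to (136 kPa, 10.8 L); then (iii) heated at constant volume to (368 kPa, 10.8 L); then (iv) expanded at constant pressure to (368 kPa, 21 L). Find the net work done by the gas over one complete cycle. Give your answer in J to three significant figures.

Constant-volume legs do no work.
W(ii) = (136)(10.8 − 21) = -1387 J; W(iv) = (368)(21 − 10.8) = 3754 J.
W_net = -1387 + 3754 = 2366 J (the clockwise enclosed area).

W_net ≈ 2370 J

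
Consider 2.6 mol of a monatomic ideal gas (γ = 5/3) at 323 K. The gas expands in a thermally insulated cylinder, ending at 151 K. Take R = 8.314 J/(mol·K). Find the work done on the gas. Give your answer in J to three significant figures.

Adiabatic ⇒ Q = 0, so W_by = −ΔU = nCᵥ(T₁ − T₂).
Cᵥ = 3R/2 = 12.47 J/(mol·K).
W = (2.6)(12.47)(323 − 151) = 5577 J.
Work on gas = −W_by = -5577 J.

W ≈ -5580 J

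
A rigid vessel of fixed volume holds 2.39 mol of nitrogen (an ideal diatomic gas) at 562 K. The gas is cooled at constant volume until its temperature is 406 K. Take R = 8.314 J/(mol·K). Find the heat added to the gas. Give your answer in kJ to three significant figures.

Q ≈ -7.75 kJ

Constant volume ⇒ W = 0, so Q = ΔU = nCᵥΔT with Cᵥ = 5R/2 = 20.79 J/(mol·K).
ΔU = (2.39)(20.79)(406 − 562) = -7749 J.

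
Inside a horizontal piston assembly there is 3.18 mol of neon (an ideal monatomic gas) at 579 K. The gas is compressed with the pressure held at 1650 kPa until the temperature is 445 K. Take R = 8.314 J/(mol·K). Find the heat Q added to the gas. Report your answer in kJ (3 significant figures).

Q ≈ -8.86 kJ

Isobaric: W = nRΔT = (3.18)(8.314)(-134) = -3543 J.
ΔU = nCᵥΔT with Cᵥ = 3R/2: ΔU = (3.18)(12.47)(-134) = -5314 J.
Q = ΔU + W = -5314 − 3543 = -8857 J.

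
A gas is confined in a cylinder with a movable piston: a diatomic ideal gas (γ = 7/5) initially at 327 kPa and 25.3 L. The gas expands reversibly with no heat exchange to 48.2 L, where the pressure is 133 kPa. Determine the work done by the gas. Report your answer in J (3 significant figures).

Adiabatic: W = (P₁V₁ − P₂V₂)/(γ − 1) with γ = 7/5.
P₁V₁ = 8273 J, P₂V₂ = 6411 J.
W = (8273 − 6411) / 0.4 = 4656 J.

W ≈ 4660 J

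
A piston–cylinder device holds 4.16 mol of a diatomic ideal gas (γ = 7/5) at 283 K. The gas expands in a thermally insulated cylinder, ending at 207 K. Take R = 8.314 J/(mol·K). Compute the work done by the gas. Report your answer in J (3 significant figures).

W ≈ 6570 J

Adiabatic ⇒ Q = 0, so W_by = −ΔU = nCᵥ(T₁ − T₂).
Cᵥ = 5R/2 = 20.79 J/(mol·K).
W = (4.16)(20.79)(283 − 207) = 6571 J.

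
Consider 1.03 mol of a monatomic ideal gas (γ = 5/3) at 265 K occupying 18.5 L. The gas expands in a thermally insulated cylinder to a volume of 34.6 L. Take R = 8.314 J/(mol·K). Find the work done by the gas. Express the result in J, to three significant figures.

Adiabatic: TV^(γ−1) = const with γ = 5/3.
T₂ = T₁ (V₁/V₂)^(γ−1) = 265 × (18.5/34.6)^0.667 = 265 × 0.6588 = 174.6 K.
W_by = nCᵥ(T₁ − T₂) = (1.03)(12.47)(265 − 174.6) = 1162 J.

W ≈ 1160 J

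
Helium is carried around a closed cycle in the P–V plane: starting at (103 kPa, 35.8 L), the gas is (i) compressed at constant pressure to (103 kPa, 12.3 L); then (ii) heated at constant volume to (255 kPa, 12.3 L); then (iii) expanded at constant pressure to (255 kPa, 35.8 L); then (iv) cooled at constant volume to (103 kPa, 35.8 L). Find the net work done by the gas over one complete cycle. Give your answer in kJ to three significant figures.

W_net ≈ 3.57 kJ

Constant-volume legs do no work.
W(i) = (103)(12.3 − 35.8) = -2420 J; W(iii) = (255)(35.8 − 12.3) = 5992 J.
W_net = -2420 + 5992 = 3572 J (the clockwise enclosed area).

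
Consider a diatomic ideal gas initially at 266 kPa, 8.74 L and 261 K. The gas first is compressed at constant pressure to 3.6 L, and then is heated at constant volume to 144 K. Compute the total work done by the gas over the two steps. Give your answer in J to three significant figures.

Step 1 (isobaric): W = PΔV = (266 kPa)(3.6 − 8.74 L) = -1367 J.
Step 2 (isochoric): W = 0 (constant volume).
W_total = -1367 + 0 = -1367 J.

W_total ≈ -1370 J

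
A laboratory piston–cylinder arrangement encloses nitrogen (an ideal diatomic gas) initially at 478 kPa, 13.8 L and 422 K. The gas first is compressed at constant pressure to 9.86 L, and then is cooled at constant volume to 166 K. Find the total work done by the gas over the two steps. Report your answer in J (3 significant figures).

W_total ≈ -1880 J

Step 1 (isobaric): W = PΔV = (478 kPa)(9.86 − 13.8 L) = -1883 J.
Step 2 (isochoric): W = 0 (constant volume).
W_total = -1883 + 0 = -1883 J.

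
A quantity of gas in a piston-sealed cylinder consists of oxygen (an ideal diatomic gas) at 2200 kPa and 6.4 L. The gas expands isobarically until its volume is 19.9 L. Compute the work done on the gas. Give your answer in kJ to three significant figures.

Isobaric: W = P ΔV.
W = (2200 kPa)(19.9 − 6.4 L) = (2200)(13.5) = 29700 J.
Work on gas = −W_by = -29700 J.

W ≈ -29.7 kJ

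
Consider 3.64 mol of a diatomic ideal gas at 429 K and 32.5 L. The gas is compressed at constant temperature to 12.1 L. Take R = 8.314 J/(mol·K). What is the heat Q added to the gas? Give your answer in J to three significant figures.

Isothermal ⇒ ΔU = 0, so Q = W = nRT ln(V₂/V₁).
Q = (3.64)(8.314)(429) ln(12.1/32.5) = 12983 × -0.988 = -12827 J.

Q ≈ -12800 J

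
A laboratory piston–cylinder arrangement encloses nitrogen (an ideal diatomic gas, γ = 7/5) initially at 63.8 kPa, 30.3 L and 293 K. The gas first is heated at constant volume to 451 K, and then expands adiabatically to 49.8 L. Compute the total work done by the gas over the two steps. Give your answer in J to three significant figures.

W_total ≈ 1340 J

Step 1 (isochoric): W = 0 (constant volume).
After step 1: P = 98.2 kPa (V unchanged).
Step 2 (adiabatic): W = (P₁V₁ − P₂V₂)/(γ−1) = (2976 − 2439)/0.4 = 1341 J.
W_total = 0 + 1341 = 1341 J.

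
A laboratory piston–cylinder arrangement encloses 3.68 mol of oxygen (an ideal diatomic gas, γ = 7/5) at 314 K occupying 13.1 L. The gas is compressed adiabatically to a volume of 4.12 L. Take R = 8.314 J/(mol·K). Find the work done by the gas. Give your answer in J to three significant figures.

Adiabatic: TV^(γ−1) = const with γ = 7/5.
T₂ = T₁ (V₁/V₂)^(γ−1) = 314 × (13.1/4.12)^0.4 = 314 × 1.588 = 498.7 K.
W_by = nCᵥ(T₁ − T₂) = (3.68)(20.79)(314 − 498.7) = -14131 J.

W ≈ -14100 J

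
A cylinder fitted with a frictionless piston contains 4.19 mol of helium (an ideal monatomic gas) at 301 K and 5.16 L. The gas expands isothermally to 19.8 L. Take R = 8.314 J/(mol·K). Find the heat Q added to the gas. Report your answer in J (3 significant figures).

Isothermal ⇒ ΔU = 0, so Q = W = nRT ln(V₂/V₁).
Q = (4.19)(8.314)(301) ln(19.8/5.16) = 10486 × 1.345 = 14100 J.

Q ≈ 14100 J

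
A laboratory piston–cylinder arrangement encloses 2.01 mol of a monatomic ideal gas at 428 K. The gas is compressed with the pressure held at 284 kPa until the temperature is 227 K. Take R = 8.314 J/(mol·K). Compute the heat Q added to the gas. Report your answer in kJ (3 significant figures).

Q ≈ -8.40 kJ

Isobaric: W = nRΔT = (2.01)(8.314)(-201) = -3359 J.
ΔU = nCᵥΔT with Cᵥ = 3R/2: ΔU = (2.01)(12.47)(-201) = -5038 J.
Q = ΔU + W = -5038 − 3359 = -8397 J.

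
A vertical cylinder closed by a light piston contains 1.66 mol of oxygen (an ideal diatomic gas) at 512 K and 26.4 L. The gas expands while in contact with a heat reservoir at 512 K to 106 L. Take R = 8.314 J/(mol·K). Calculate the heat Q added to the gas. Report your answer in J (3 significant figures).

Q ≈ 9820 J

Isothermal ⇒ ΔU = 0, so Q = W = nRT ln(V₂/V₁).
Q = (1.66)(8.314)(512) ln(106/26.4) = 7066 × 1.39 = 9823 J.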